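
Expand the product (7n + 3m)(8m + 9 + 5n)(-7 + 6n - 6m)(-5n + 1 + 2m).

(7n + 3m)(8m + 9 + 5n)(-7 + 6n - 6m)(-5n + 1 + 2m)
= (56mn + 63n + 35n^2 + 24m^2 + 27m + 15mn)(-7 + 6n - 6m)(-5n + 1 + 2m)    [distributive law]
= (71mn + 63n + 35n^2 + 24m^2 + 27m)(-7 + 6n - 6m)(-5n + 1 + 2m)    [combine like terms]
= (-497mn + 426mn^2 - 426m^2n - 441n + 378n^2 - 378mn - 245n^2 + 210n^3 - 210mn^2 - 168m^2 + 144m^2n - 144m^3 - 189m + 162mn - 162m^2)(-5n + 1 + 2m)    [distributive law]
= (-713mn + 216mn^2 - 282m^2n - 441n + 133n^2 + 210n^3 - 330m^2 - 144m^3 - 189m)(-5n + 1 + 2m)    [combine like terms]
= 3565mn^2 - 713mn - 1426m^2n - 1080mn^3 + 216mn^2 + 432m^2n^2 + 1410m^2n^2 - 282m^2n - 564m^3n + 2205n^2 - 441n - 882mn - 665n^3 + 133n^2 + 266mn^2 - 1050n^4 + 210n^3 + 420mn^3 + 1650m^2n - 330m^2 - 660m^3 + 720m^3n - 144m^3 - 288m^4 + 945mn - 189m - 378m^2    [distributive law]
= 4047mn^2 - 650mn - 58m^2n - 660mn^3 + 1842m^2n^2 + 156m^3n + 2338n^2 - 441n - 455n^3 - 1050n^4 - 708m^2 - 804m^3 - 288m^4 - 189m    [combine like terms]

4047mn^2 - 650mn - 58m^2n - 660mn^3 + 1842m^2n^2 + 156m^3n + 2338n^2 - 441n - 455n^3 - 1050n^4 - 708m^2 - 804m^3 - 288m^4 - 189m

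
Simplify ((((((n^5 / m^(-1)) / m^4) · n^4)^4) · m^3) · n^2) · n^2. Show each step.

((((((n^5 / m^(-1)) / m^4) · n^4)^4) · m^3) · n^2) · n^2
= ((((((n^5 / m^(-1)) / m^4)^4) · ((n^4)^4)) · m^3) · n^2) · n^2    [power of a product]
= ((((((n^5 / m^(-1))^4) / ((m^4)^4)) · ((n^4)^4)) · m^3) · n^2) · n^2    [power of a quotient]
= (((((((n^5)^4) / ((m^(-1))^4)) / ((m^4)^4)) · ((n^4)^4)) · m^3) · n^2) · n^2    [power of a quotient]
= (((((n^20 / ((m^(-1))^4)) / ((m^4)^4)) · ((n^4)^4)) · m^3) · n^2) · n^2    [power of a power]
= (((((n^20 / m^(-4)) / ((m^4)^4)) · ((n^4)^4)) · m^3) · n^2) · n^2    [power of a power]
= (((((n^20 / m^(-4)) / m^16) · ((n^4)^4)) · m^3) · n^2) · n^2    [power of a power]
= (((((n^20 / m^(-4)) / m^16) · n^16) · m^3) · n^2) · n^2    [power of a power]
= m^(-9)n^40    [quotient of powers; product of powers]

m^(-9)n^40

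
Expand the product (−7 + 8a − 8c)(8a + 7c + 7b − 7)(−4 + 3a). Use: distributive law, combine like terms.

595a − 592a² − 28c + 53ac + 196b − 371ab − 196 + 192a³ − 24a²c + 168a²b + 224c² − 168ac² + 224bc − 168abc

(−7 + 8a − 8c)(8a + 7c + 7b − 7)(−4 + 3a)
= (−56a − 49c − 49b + 49 + 64a² + 56ac + 56ab − 56a − 64ac − 56c² − 56bc + 56c)(−4 + 3a)    [distributive law]
= (−112a + 7c − 49b + 49 + 64a² − 8ac + 56ab − 56c² − 56bc)(−4 + 3a)    [combine like terms]
= 448a − 336a² − 28c + 21ac + 196b − 147ab − 196 + 147a − 256a² + 192a³ + 32ac − 24a²c − 224ab + 168a²b + 224c² − 168ac² + 224bc − 168abc    [distributive law]
= 595a − 592a² − 28c + 53ac + 196b − 371ab − 196 + 192a³ − 24a²c + 168a²b + 224c² − 168ac² + 224bc − 168abc    [combine like terms]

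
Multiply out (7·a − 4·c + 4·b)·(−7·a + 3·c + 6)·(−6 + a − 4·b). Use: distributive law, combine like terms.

(7·a − 4·c + 4·b)·(−7·a + 3·c + 6)·(−6 + a − 4·b)
= (−49·a^2 + 21·a·c + 42·a + 28·a·c − 12·c^2 − 24·c − 28·a·b + 12·b·c + 24·b)·(−6 + a − 4·b)    [distributive law]
= (−49·a^2 + 49·a·c + 42·a − 12·c^2 − 24·c − 28·a·b + 12·b·c + 24·b)·(−6 + a − 4·b)    [combine like terms]
= 294·a^2 − 49·a^3 + 196·a^2·b − 294·a·c + 49·a^2·c − 196·a·b·c − 252·a + 42·a^2 − 168·a·b + 72·c^2 − 12·a·c^2 + 48·b·c^2 + 144·c − 24·a·c + 96·b·c + 168·a·b − 28·a^2·b + 112·a·b^2 − 72·b·c + 12·a·b·c − 48·b^2·c − 144·b + 24·a·b − 96·b^2    [distributive law]
= 336·a^2 − 49·a^3 + 168·a^2·b − 318·a·c + 49·a^2·c − 184·a·b·c − 252·a + 24·a·b + 72·c^2 − 12·a·c^2 + 48·b·c^2 + 144·c + 24·b·c + 112·a·b^2 − 48·b^2·c − 144·b − 96·b^2    [combine like terms]

336·a^2 − 49·a^3 + 168·a^2·b − 318·a·c + 49·a^2·c − 184·a·b·c − 252·a + 24·a·b + 72·c^2 − 12·a·c^2 + 48·b·c^2 + 144·c + 24·b·c + 112·a·b^2 − 48·b^2·c − 144·b − 96·b^2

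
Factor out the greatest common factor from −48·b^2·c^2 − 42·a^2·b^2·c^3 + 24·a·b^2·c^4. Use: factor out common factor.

6·b^2·c^2(−8 − 7·a^2·c + 4·a·c^2)

−48·b^2·c^2 − 42·a^2·b^2·c^3 + 24·a·b^2·c^4
= 6(−8·b^2·c^2 − 7·a^2·b^2·c^3 + 4·a·b^2·c^4)    [factor out 6]
= 6·b^2·c^2(−8 − 7·a^2·c + 4·a·c^2)    [factor out b^2·c^2]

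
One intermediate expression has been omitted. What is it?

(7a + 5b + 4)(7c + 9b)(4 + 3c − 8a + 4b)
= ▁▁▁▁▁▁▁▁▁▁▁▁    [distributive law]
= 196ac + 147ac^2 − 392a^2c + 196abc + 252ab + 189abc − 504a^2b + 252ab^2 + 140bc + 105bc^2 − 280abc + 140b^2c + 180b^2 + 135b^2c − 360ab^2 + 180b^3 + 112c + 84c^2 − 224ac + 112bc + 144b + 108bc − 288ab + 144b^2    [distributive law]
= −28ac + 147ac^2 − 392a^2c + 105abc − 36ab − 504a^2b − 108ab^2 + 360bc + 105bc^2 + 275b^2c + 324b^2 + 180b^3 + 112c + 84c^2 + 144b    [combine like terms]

After distributive law, the bracketed line is:

(49ac + 63ab + 35bc + 45b^2 + 28c + 36b)(4 + 3c − 8a + 4b)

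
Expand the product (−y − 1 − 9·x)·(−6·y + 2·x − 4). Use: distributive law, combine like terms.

(−y − 1 − 9·x)·(−6·y + 2·x − 4)
= 6·y² − 2·x·y + 4·y + 6·y − 2·x + 4 + 54·x·y − 18·x² + 36·x    [distributive law]
= 6·y² + 52·x·y + 10·y + 34·x + 4 − 18·x²    [combine like terms]

6·y² + 52·x·y + 10·y + 34·x + 4 − 18·x²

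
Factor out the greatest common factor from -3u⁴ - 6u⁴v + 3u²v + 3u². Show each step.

-3u⁴ - 6u⁴v + 3u²v + 3u²
= 3(-u⁴ - 2u⁴v + u²v + u²)    [factor out 3]
= 3u²(-u² - 2u²v + v + 1)    [factor out u²]

3u²(-u² - 2u²v + v + 1)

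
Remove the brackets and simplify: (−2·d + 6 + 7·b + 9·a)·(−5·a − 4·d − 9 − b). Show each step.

−26·a·d + 8·d² − 6·d − 26·b·d − 111·a − 54 − 69·b − 44·a·b − 7·b² − 45·a²

(−2·d + 6 + 7·b + 9·a)·(−5·a − 4·d − 9 − b)
= 10·a·d + 8·d² + 18·d + 2·b·d − 30·a − 24·d − 54 − 6·b − 35·a·b − 28·b·d − 63·b − 7·b² − 45·a² − 36·a·d − 81·a − 9·a·b    [distributive law]
= −26·a·d + 8·d² − 6·d − 26·b·d − 111·a − 54 − 69·b − 44·a·b − 7·b² − 45·a²    [combine like terms]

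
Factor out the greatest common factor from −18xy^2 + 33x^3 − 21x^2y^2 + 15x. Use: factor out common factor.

−18xy^2 + 33x^3 − 21x^2y^2 + 15x
= 3(−6xy^2 + 11x^3 − 7x^2y^2 + 5x)    [factor out 3]
= 3x(−6y^2 + 11x^2 − 7xy^2 + 5)    [factor out x]

3x(−6y^2 + 11x^2 − 7xy^2 + 5)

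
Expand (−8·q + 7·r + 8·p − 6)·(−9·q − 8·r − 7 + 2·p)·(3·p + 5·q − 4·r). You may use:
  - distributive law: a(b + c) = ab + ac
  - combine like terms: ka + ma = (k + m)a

−224·p·q^2 + 360·q^3 − 283·q^2·r + 105·p·q·r − 284·q·r^2 − 10·p·q + 550·q^2 − 445·q·r − 184·p^2·q + 32·p·r^2 + 224·r^3 + 269·p·r + 4·r^2 − 214·p^2·r − 204·p^2 + 48·p^3 + 126·p + 210·q − 168·r

(−8·q + 7·r + 8·p − 6)·(−9·q − 8·r − 7 + 2·p)·(3·p + 5·q − 4·r)
= (72·q^2 + 64·q·r + 56·q − 16·p·q − 63·q·r − 56·r^2 − 49·r + 14·p·r − 72·p·q − 64·p·r − 56·p + 16·p^2 + 54·q + 48·r + 42 − 12·p)·(3·p + 5·q − 4·r)    [distributive law]
= (72·q^2 + q·r + 110·q − 88·p·q − 56·r^2 − r − 50·p·r − 68·p + 16·p^2 + 42)·(3·p + 5·q − 4·r)    [combine like terms]
= 216·p·q^2 + 360·q^3 − 288·q^2·r + 3·p·q·r + 5·q^2·r − 4·q·r^2 + 330·p·q + 550·q^2 − 440·q·r − 264·p^2·q − 440·p·q^2 + 352·p·q·r − 168·p·r^2 − 280·q·r^2 + 224·r^3 − 3·p·r − 5·q·r + 4·r^2 − 150·p^2·r − 250·p·q·r + 200·p·r^2 − 204·p^2 − 340·p·q + 272·p·r + 48·p^3 + 80·p^2·q − 64·p^2·r + 126·p + 210·q − 168·r    [distributive law]
= −224·p·q^2 + 360·q^3 − 283·q^2·r + 105·p·q·r − 284·q·r^2 − 10·p·q + 550·q^2 − 445·q·r − 184·p^2·q + 32·p·r^2 + 224·r^3 + 269·p·r + 4·r^2 − 214·p^2·r − 204·p^2 + 48·p^3 + 126·p + 210·q − 168·r    [combine like terms]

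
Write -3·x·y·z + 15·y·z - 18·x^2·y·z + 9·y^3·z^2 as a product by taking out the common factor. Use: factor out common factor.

-3·x·y·z + 15·y·z - 18·x^2·y·z + 9·y^3·z^2
= 3(-x·y·z + 5·y·z - 6·x^2·y·z + 3·y^3·z^2)    [factor out 3]
= 3·y·z(-x + 5 - 6·x^2 + 3·y^2·z)    [factor out y·z]

3·y·z(-x + 5 - 6·x^2 + 3·y^2·z)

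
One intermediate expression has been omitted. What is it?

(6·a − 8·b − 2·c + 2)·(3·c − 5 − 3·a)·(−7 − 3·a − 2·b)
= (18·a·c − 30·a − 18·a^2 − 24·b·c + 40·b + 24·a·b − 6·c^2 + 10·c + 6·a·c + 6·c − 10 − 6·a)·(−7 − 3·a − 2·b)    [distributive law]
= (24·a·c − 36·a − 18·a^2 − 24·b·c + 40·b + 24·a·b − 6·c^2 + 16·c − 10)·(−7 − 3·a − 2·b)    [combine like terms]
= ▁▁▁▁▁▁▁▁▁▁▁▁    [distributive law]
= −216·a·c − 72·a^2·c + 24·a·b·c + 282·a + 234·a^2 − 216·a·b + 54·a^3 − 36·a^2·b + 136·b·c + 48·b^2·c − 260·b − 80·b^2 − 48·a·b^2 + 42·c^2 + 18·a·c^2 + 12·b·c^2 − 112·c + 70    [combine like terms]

Applying distributive law to the line above:

−168·a·c − 72·a^2·c − 48·a·b·c + 252·a + 108·a^2 + 72·a·b + 126·a^2 + 54·a^3 + 36·a^2·b + 168·b·c + 72·a·b·c + 48·b^2·c − 280·b − 120·a·b − 80·b^2 − 168·a·b − 72·a^2·b − 48·a·b^2 + 42·c^2 + 18·a·c^2 + 12·b·c^2 − 112·c − 48·a·c − 32·b·c + 70 + 30·a + 20·b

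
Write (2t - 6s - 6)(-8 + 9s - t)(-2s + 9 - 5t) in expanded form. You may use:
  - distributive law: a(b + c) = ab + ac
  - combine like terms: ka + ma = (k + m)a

266st - 330t + 32t² + 222s²t - 116st² + 10t³ - 474s² - 150s + 108s³ + 432

(2t - 6s - 6)(-8 + 9s - t)(-2s + 9 - 5t)
= (-16t + 18st - 2t² + 48s - 54s² + 6st + 48 - 54s + 6t)(-2s + 9 - 5t)    [distributive law]
= (-10t + 24st - 2t² - 6s - 54s² + 48)(-2s + 9 - 5t)    [combine like terms]
= 20st - 90t + 50t² - 48s²t + 216st - 120st² + 4st² - 18t² + 10t³ + 12s² - 54s + 30st + 108s³ - 486s² + 270s²t - 96s + 432 - 240t    [distributive law]
= 266st - 330t + 32t² + 222s²t - 116st² + 10t³ - 474s² - 150s + 108s³ + 432    [combine like terms]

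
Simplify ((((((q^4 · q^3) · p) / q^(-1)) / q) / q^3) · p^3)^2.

((((((q^4 · q^3) · p) / q^(-1)) / q) / q^3) · p^3)^2
= ((((((q^4 · q^3) · p) / q^(-1)) / q) / q^3)^2) · ((p^3)^2)    [power of a product]
= ((((((q^4 · q^3) · p) / q^(-1)) / q)^2) / ((q^3)^2)) · ((p^3)^2)    [power of a quotient]
= ((((((q^4 · q^3) · p) / q^(-1))^2) / (q^2)) / ((q^3)^2)) · ((p^3)^2)    [power of a quotient]
= ((((((q^4 · q^3) · p)^2) / ((q^(-1))^2)) / (q^2)) / ((q^3)^2)) · ((p^3)^2)    [power of a quotient]
= ((((((q^4 · q^3)^2) · (p^2)) / ((q^(-1))^2)) / (q^2)) / ((q^3)^2)) · ((p^3)^2)    [power of a product]
= (((((((q^4)^2) · ((q^3)^2)) · (p^2)) / ((q^(-1))^2)) / (q^2)) / ((q^3)^2)) · ((p^3)^2)    [power of a product]
= (((((q^8 · ((q^3)^2)) · (p^2)) / ((q^(-1))^2)) / (q^2)) / ((q^3)^2)) · ((p^3)^2)    [power of a power]
= (((((q^8 · q^6) · (p^2)) / ((q^(-1))^2)) / (q^2)) / ((q^3)^2)) · ((p^3)^2)    [power of a power]
= ((((q^14 · (p^2)) / ((q^(-1))^2)) / (q^2)) / ((q^3)^2)) · ((p^3)^2)    [product of powers]
= ((((q^14 · p^2) / q^(-2)) / (q^2)) / ((q^3)^2)) · ((p^3)^2)    [power of a power]
= ((((q^14 · p^2) / q^(-2)) / q^2) / q^6) · ((p^3)^2)    [power of a power]
= ((((q^14 · p^2) / q^(-2)) / q^2) / q^6) · p^6    [power of a power]
= p^8·q^8    [quotient of powers; product of powers]

p^8·q^8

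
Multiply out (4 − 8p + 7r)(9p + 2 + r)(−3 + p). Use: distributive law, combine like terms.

−52p + 236p^2 − 24 − 54r − 147pr − 72p^3 + 55p^2r − 21r^2 + 7pr^2

(4 − 8p + 7r)(9p + 2 + r)(−3 + p)
= (36p + 8 + 4r − 72p^2 − 16p − 8pr + 63pr + 14r + 7r^2)(−3 + p)    [distributive law]
= (20p + 8 + 18r − 72p^2 + 55pr + 7r^2)(−3 + p)    [combine like terms]
= −60p + 20p^2 − 24 + 8p − 54r + 18pr + 216p^2 − 72p^3 − 165pr + 55p^2r − 21r^2 + 7pr^2    [distributive law]
= −52p + 236p^2 − 24 − 54r − 147pr − 72p^3 + 55p^2r − 21r^2 + 7pr^2    [combine like terms]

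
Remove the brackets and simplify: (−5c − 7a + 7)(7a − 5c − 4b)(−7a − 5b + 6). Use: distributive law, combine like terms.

−175ac^2 − 125bc^2 + 150c^2 − 140abc − 100b^2c + 295bc + 343a^3 + 49a^2b − 637a^2 − 140ab^2 + 119ab + 294a + 245ac − 210c + 140b^2 − 168b

(−5c − 7a + 7)(7a − 5c − 4b)(−7a − 5b + 6)
= (−35ac + 25c^2 + 20bc − 49a^2 + 35ac + 28ab + 49a − 35c − 28b)(−7a − 5b + 6)    [distributive law]
= (25c^2 + 20bc − 49a^2 + 28ab + 49a − 35c − 28b)(−7a − 5b + 6)    [combine like terms]
= −175ac^2 − 125bc^2 + 150c^2 − 140abc − 100b^2c + 120bc + 343a^3 + 245a^2b − 294a^2 − 196a^2b − 140ab^2 + 168ab − 343a^2 − 245ab + 294a + 245ac + 175bc − 210c + 196ab + 140b^2 − 168b    [distributive law]
= −175ac^2 − 125bc^2 + 150c^2 − 140abc − 100b^2c + 295bc + 343a^3 + 49a^2b − 637a^2 − 140ab^2 + 119ab + 294a + 245ac − 210c + 140b^2 − 168b    [combine like terms]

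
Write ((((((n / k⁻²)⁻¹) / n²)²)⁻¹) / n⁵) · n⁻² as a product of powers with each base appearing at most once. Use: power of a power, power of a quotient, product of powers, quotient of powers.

((((((n / k⁻²)⁻¹) / n²)²)⁻¹) / n⁵) · n⁻²
= (((((n / k⁻²)⁻¹) / n²)⁻²) / n⁵) · n⁻²    [power of a power]
= (((((n / k⁻²)⁻¹)⁻²) / ((n²)⁻²)) / n⁵) · n⁻²    [power of a quotient]
= ((((n / k⁻²)²) / ((n²)⁻²)) / n⁵) · n⁻²    [power of a power]
= ((((n²) / ((k⁻²)²)) / ((n²)⁻²)) / n⁵) · n⁻²    [power of a quotient]
= (((n² / k⁻⁴) / ((n²)⁻²)) / n⁵) · n⁻²    [power of a power]
= (((n² / k⁻⁴) / n⁻⁴) / n⁵) · n⁻²    [power of a power]
= k⁴n⁻¹    [quotient of powers; product of powers]

k⁴n⁻¹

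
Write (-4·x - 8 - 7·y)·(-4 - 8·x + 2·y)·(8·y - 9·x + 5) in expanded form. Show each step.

772·x·y - 560·x^2 + 112·x - 176·x^2·y - 288·x^3 + 510·x·y^2 + 316·y + 160 + 26·y^2 - 112·y^3

(-4·x - 8 - 7·y)·(-4 - 8·x + 2·y)·(8·y - 9·x + 5)
= (16·x + 32·x^2 - 8·x·y + 32 + 64·x - 16·y + 28·y + 56·x·y - 14·y^2)·(8·y - 9·x + 5)    [distributive law]
= (80·x + 32·x^2 + 48·x·y + 32 + 12·y - 14·y^2)·(8·y - 9·x + 5)    [combine like terms]
= 640·x·y - 720·x^2 + 400·x + 256·x^2·y - 288·x^3 + 160·x^2 + 384·x·y^2 - 432·x^2·y + 240·x·y + 256·y - 288·x + 160 + 96·y^2 - 108·x·y + 60·y - 112·y^3 + 126·x·y^2 - 70·y^2    [distributive law]
= 772·x·y - 560·x^2 + 112·x - 176·x^2·y - 288·x^3 + 510·x·y^2 + 316·y + 160 + 26·y^2 - 112·y^3    [combine like terms]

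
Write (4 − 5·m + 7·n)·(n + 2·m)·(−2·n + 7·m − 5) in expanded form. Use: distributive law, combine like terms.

−43·n^2 − 33·m·n − 20·n + 106·m^2 − 40·m + 31·m·n^2 + 83·m^2·n − 70·m^3 − 14·n^3

(4 − 5·m + 7·n)·(n + 2·m)·(−2·n + 7·m − 5)
= (4·n + 8·m − 5·m·n − 10·m^2 + 7·n^2 + 14·m·n)·(−2·n + 7·m − 5)    [distributive law]
= (4·n + 8·m + 9·m·n − 10·m^2 + 7·n^2)·(−2·n + 7·m − 5)    [combine like terms]
= −8·n^2 + 28·m·n − 20·n − 16·m·n + 56·m^2 − 40·m − 18·m·n^2 + 63·m^2·n − 45·m·n + 20·m^2·n − 70·m^3 + 50·m^2 − 14·n^3 + 49·m·n^2 − 35·n^2    [distributive law]
= −43·n^2 − 33·m·n − 20·n + 106·m^2 − 40·m + 31·m·n^2 + 83·m^2·n − 70·m^3 − 14·n^3    [combine like terms]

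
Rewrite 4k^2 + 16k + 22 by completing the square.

4(k + 2)^2 + 6

4k^2 + 16k + 22
= 4(k^2 + 4k) + 22    [factor out 4 from the k-terms]
= 4(k^2 + 4k + 4 - 4) + 22    [add and subtract 4 inside the bracket]
= 4(k + 2)^2 - 16 + 22    [perfect-square identity]
= 4(k + 2)^2 + 6    [combine constants]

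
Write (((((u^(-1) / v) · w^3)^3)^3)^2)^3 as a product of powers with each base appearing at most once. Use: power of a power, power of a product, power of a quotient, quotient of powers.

(((((u^(-1) / v) · w^3)^3)^3)^2)^3
= ((((u^(-1) / v) · w^3)^3)^3)^6    [power of a power]
= (((u^(-1) / v) · w^3)^3)^18    [power of a power]
= ((u^(-1) / v) · w^3)^54    [power of a power]
= ((u^(-1) / v)^54) · ((w^3)^54)    [power of a product]
= (((u^(-1))^54) / (v^54)) · ((w^3)^54)    [power of a quotient]
= (u^(-54) / (v^54)) · ((w^3)^54)    [power of a power]
= (u^(-54) / v^54) · w^162    [power of a power]
= u^(-54)v^(-54)w^162    [quotient of powers]

u^(-54)v^(-54)w^162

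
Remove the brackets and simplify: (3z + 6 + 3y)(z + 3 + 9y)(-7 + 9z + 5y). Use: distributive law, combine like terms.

114z² + 27z³ + 285yz² + 57z + 432yz + 393y²z - 126 - 351y + 126y² + 135y³

(3z + 6 + 3y)(z + 3 + 9y)(-7 + 9z + 5y)
= (3z² + 9z + 27yz + 6z + 18 + 54y + 3yz + 9y + 27y²)(-7 + 9z + 5y)    [distributive law]
= (3z² + 15z + 30yz + 18 + 63y + 27y²)(-7 + 9z + 5y)    [combine like terms]
= -21z² + 27z³ + 15yz² - 105z + 135z² + 75yz - 210yz + 270yz² + 150y²z - 126 + 162z + 90y - 441y + 567yz + 315y² - 189y² + 243y²z + 135y³    [distributive law]
= 114z² + 27z³ + 285yz² + 57z + 432yz + 393y²z - 126 - 351y + 126y² + 135y³    [combine like terms]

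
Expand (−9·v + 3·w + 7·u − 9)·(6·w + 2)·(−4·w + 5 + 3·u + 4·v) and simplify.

(−9·v + 3·w + 7·u − 9)·(6·w + 2)·(−4·w + 5 + 3·u + 4·v)
= (−54·v·w − 18·v + 18·w^2 + 6·w + 42·u·w + 14·u − 54·w − 18)·(−4·w + 5 + 3·u + 4·v)    [distributive law]
= (−54·v·w − 18·v + 18·w^2 − 48·w + 42·u·w + 14·u − 18)·(−4·w + 5 + 3·u + 4·v)    [combine like terms]
= 216·v·w^2 − 270·v·w − 162·u·v·w − 216·v^2·w + 72·v·w − 90·v − 54·u·v − 72·v^2 − 72·w^3 + 90·w^2 + 54·u·w^2 + 72·v·w^2 + 192·w^2 − 240·w − 144·u·w − 192·v·w − 168·u·w^2 + 210·u·w + 126·u^2·w + 168·u·v·w − 56·u·w + 70·u + 42·u^2 + 56·u·v + 72·w − 90 − 54·u − 72·v    [distributive law]
= 288·v·w^2 − 390·v·w + 6·u·v·w − 216·v^2·w − 162·v + 2·u·v − 72·v^2 − 72·w^3 + 282·w^2 − 114·u·w^2 − 168·w + 10·u·w + 126·u^2·w + 16·u + 42·u^2 − 90    [combine like terms]

288·v·w^2 − 390·v·w + 6·u·v·w − 216·v^2·w − 162·v + 2·u·v − 72·v^2 − 72·w^3 + 282·w^2 − 114·u·w^2 − 168·w + 10·u·w + 126·u^2·w + 16·u + 42·u^2 − 90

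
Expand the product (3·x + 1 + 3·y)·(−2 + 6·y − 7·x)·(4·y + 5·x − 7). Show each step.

−31·x·y + 82·x^2 + 81·x + 78·x·y^2 − 99·x^2·y − 105·x^3 − 8·y + 14 + 72·y^3 − 126·y^2

(3·x + 1 + 3·y)·(−2 + 6·y − 7·x)·(4·y + 5·x − 7)
= (−6·x + 18·x·y − 21·x^2 − 2 + 6·y − 7·x − 6·y + 18·y^2 − 21·x·y)·(4·y + 5·x − 7)    [distributive law]
= (−13·x − 3·x·y − 21·x^2 − 2 + 18·y^2)·(4·y + 5·x − 7)    [combine like terms]
= −52·x·y − 65·x^2 + 91·x − 12·x·y^2 − 15·x^2·y + 21·x·y − 84·x^2·y − 105·x^3 + 147·x^2 − 8·y − 10·x + 14 + 72·y^3 + 90·x·y^2 − 126·y^2    [distributive law]
= −31·x·y + 82·x^2 + 81·x + 78·x·y^2 − 99·x^2·y − 105·x^3 − 8·y + 14 + 72·y^3 − 126·y^2    [combine like terms]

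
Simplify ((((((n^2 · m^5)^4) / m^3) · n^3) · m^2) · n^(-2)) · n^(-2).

((((((n^2 · m^5)^4) / m^3) · n^3) · m^2) · n^(-2)) · n^(-2)
= (((((((n^2)^4) · ((m^5)^4)) / m^3) · n^3) · m^2) · n^(-2)) · n^(-2)    [power of a product]
= (((((n^8 · ((m^5)^4)) / m^3) · n^3) · m^2) · n^(-2)) · n^(-2)    [power of a power]
= (((((n^8 · m^20) / m^3) · n^3) · m^2) · n^(-2)) · n^(-2)    [power of a power]
= m^19n^7    [quotient of powers; product of powers]

m^19n^7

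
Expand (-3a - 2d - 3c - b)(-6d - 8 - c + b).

18ad + 24a + 3ac - 3ab + 12d^2 + 16d + 20cd + 4bd + 24c + 3c^2 - 2bc + 8b - b^2

(-3a - 2d - 3c - b)(-6d - 8 - c + b)
= 18ad + 24a + 3ac - 3ab + 12d^2 + 16d + 2cd - 2bd + 18cd + 24c + 3c^2 - 3bc + 6bd + 8b + bc - b^2    [distributive law]
= 18ad + 24a + 3ac - 3ab + 12d^2 + 16d + 20cd + 4bd + 24c + 3c^2 - 2bc + 8b - b^2    [combine like terms]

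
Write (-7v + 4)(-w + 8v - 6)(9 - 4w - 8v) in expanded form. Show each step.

(-7v + 4)(-w + 8v - 6)(9 - 4w - 8v)
= (7vw - 56v^2 + 42v - 4w + 32v - 24)(9 - 4w - 8v)    [distributive law]
= (7vw - 56v^2 + 74v - 4w - 24)(9 - 4w - 8v)    [combine like terms]
= 63vw - 28vw^2 - 56v^2w - 504v^2 + 224v^2w + 448v^3 + 666v - 296vw - 592v^2 - 36w + 16w^2 + 32vw - 216 + 96w + 192v    [distributive law]
= -201vw - 28vw^2 + 168v^2w - 1096v^2 + 448v^3 + 858v + 60w + 16w^2 - 216    [combine like terms]

-201vw - 28vw^2 + 168v^2w - 1096v^2 + 448v^3 + 858v + 60w + 16w^2 - 216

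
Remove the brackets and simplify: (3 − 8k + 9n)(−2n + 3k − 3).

−33n + 33k − 9 + 43kn − 24k^2 − 18n^2

(3 − 8k + 9n)(−2n + 3k − 3)
= −6n + 9k − 9 + 16kn − 24k^2 + 24k − 18n^2 + 27kn − 27n    [distributive law]
= −33n + 33k − 9 + 43kn − 24k^2 − 18n^2    [combine like terms]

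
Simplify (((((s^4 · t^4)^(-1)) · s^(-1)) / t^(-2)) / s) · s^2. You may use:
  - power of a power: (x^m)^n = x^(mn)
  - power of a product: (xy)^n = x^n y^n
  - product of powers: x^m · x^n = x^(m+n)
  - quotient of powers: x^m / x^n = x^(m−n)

(((((s^4 · t^4)^(-1)) · s^(-1)) / t^(-2)) / s) · s^2
= ((((((s^4)^(-1)) · ((t^4)^(-1))) · s^(-1)) / t^(-2)) / s) · s^2    [power of a product]
= ((((s^(-4) · ((t^4)^(-1))) · s^(-1)) / t^(-2)) / s) · s^2    [power of a power]
= ((((s^(-4) · t^(-4)) · s^(-1)) / t^(-2)) / s) · s^2    [power of a power]
= s^(-4)·t^(-2)    [quotient of powers; product of powers]

s^(-4)·t^(-2)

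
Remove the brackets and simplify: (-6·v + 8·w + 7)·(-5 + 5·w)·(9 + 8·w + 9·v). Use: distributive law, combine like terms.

-45·v - 75·v·w + 270·v^2 + 120·v·w^2 - 270·v^2·w - 325·w + 320·w^2 + 320·w^3 - 315

(-6·v + 8·w + 7)·(-5 + 5·w)·(9 + 8·w + 9·v)
= (30·v - 30·v·w - 40·w + 40·w^2 - 35 + 35·w)·(9 + 8·w + 9·v)    [distributive law]
= (30·v - 30·v·w - 5·w + 40·w^2 - 35)·(9 + 8·w + 9·v)    [combine like terms]
= 270·v + 240·v·w + 270·v^2 - 270·v·w - 240·v·w^2 - 270·v^2·w - 45·w - 40·w^2 - 45·v·w + 360·w^2 + 320·w^3 + 360·v·w^2 - 315 - 280·w - 315·v    [distributive law]
= -45·v - 75·v·w + 270·v^2 + 120·v·w^2 - 270·v^2·w - 325·w + 320·w^2 + 320·w^3 - 315    [combine like terms]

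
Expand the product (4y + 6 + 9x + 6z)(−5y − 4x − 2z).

−20y^2 − 61xy − 38yz − 30y − 24x − 12z − 36x^2 − 42xz − 12z^2

(4y + 6 + 9x + 6z)(−5y − 4x − 2z)
= −20y^2 − 16xy − 8yz − 30y − 24x − 12z − 45xy − 36x^2 − 18xz − 30yz − 24xz − 12z^2    [distributive law]
= −20y^2 − 61xy − 38yz − 30y − 24x − 12z − 36x^2 − 42xz − 12z^2    [combine like terms]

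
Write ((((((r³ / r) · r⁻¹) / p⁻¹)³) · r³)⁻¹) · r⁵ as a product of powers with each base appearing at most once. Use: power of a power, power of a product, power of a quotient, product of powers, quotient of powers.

p⁻³·r⁻¹

((((((r³ / r) · r⁻¹) / p⁻¹)³) · r³)⁻¹) · r⁵
= ((((((r³ / r) · r⁻¹) / p⁻¹)³)⁻¹) · ((r³)⁻¹)) · r⁵    [power of a product]
= (((((r³ / r) · r⁻¹) / p⁻¹)⁻³) · ((r³)⁻¹)) · r⁵    [power of a power]
= (((((r³ / r) · r⁻¹)⁻³) / ((p⁻¹)⁻³)) · ((r³)⁻¹)) · r⁵    [power of a quotient]
= (((((r³ / r)⁻³) · ((r⁻¹)⁻³)) / ((p⁻¹)⁻³)) · ((r³)⁻¹)) · r⁵    [power of a product]
= ((((((r³)⁻³) / (r⁻³)) · ((r⁻¹)⁻³)) / ((p⁻¹)⁻³)) · ((r³)⁻¹)) · r⁵    [power of a quotient]
= ((((r⁻⁹ / (r⁻³)) · ((r⁻¹)⁻³)) / ((p⁻¹)⁻³)) · ((r³)⁻¹)) · r⁵    [power of a power]
= (((r⁻⁶ · ((r⁻¹)⁻³)) / ((p⁻¹)⁻³)) · ((r³)⁻¹)) · r⁵    [quotient of powers]
= (((r⁻⁶ · r³) / ((p⁻¹)⁻³)) · ((r³)⁻¹)) · r⁵    [power of a power]
= ((r⁻³ / ((p⁻¹)⁻³)) · ((r³)⁻¹)) · r⁵    [product of powers]
= ((r⁻³ / p³) · ((r³)⁻¹)) · r⁵    [power of a power]
= ((r⁻³ / p³) · r⁻³) · r⁵    [power of a power]
= p⁻³·r⁻¹    [quotient of powers; product of powers]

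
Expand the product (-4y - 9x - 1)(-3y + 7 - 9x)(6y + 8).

72y^3 - 54y^2 - 242y + 378xy^2 + 180xy - 432x + 486x^2y + 648x^2 - 56

(-4y - 9x - 1)(-3y + 7 - 9x)(6y + 8)
= (12y^2 - 28y + 36xy + 27xy - 63x + 81x^2 + 3y - 7 + 9x)(6y + 8)    [distributive law]
= (12y^2 - 25y + 63xy - 54x + 81x^2 - 7)(6y + 8)    [combine like terms]
= 72y^3 + 96y^2 - 150y^2 - 200y + 378xy^2 + 504xy - 324xy - 432x + 486x^2y + 648x^2 - 42y - 56    [distributive law]
= 72y^3 - 54y^2 - 242y + 378xy^2 + 180xy - 432x + 486x^2y + 648x^2 - 56    [combine like terms]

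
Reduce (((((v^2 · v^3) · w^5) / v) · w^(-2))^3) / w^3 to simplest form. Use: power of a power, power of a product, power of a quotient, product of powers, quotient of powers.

(((((v^2 · v^3) · w^5) / v) · w^(-2))^3) / w^3
= (((((v^2 · v^3) · w^5) / v)^3) · ((w^(-2))^3)) / w^3    [power of a product]
= (((((v^2 · v^3) · w^5)^3) / (v^3)) · ((w^(-2))^3)) / w^3    [power of a quotient]
= (((((v^2 · v^3)^3) · ((w^5)^3)) / (v^3)) · ((w^(-2))^3)) / w^3    [power of a product]
= ((((((v^2)^3) · ((v^3)^3)) · ((w^5)^3)) / (v^3)) · ((w^(-2))^3)) / w^3    [power of a product]
= ((((v^6 · ((v^3)^3)) · ((w^5)^3)) / (v^3)) · ((w^(-2))^3)) / w^3    [power of a power]
= ((((v^6 · v^9) · ((w^5)^3)) / (v^3)) · ((w^(-2))^3)) / w^3    [power of a power]
= (((v^15 · ((w^5)^3)) / (v^3)) · ((w^(-2))^3)) / w^3    [product of powers]
= (((v^15 · w^15) / (v^3)) · ((w^(-2))^3)) / w^3    [power of a power]
= (((v^15 · w^15) / v^3) · w^(-6)) / w^3    [power of a power]
= v^12w^6    [quotient of powers; product of powers]

v^12w^6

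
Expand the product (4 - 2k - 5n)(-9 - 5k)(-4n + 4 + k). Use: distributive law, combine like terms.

324n - 144 - 44k + 153kn + 38k^2 - 15k^2n + 10k^3 - 180n^2 - 100kn^2

(4 - 2k - 5n)(-9 - 5k)(-4n + 4 + k)
= (-36 - 20k + 18k + 10k^2 + 45n + 25kn)(-4n + 4 + k)    [distributive law]
= (-36 - 2k + 10k^2 + 45n + 25kn)(-4n + 4 + k)    [combine like terms]
= 144n - 144 - 36k + 8kn - 8k - 2k^2 - 40k^2n + 40k^2 + 10k^3 - 180n^2 + 180n + 45kn - 100kn^2 + 100kn + 25k^2n    [distributive law]
= 324n - 144 - 44k + 153kn + 38k^2 - 15k^2n + 10k^3 - 180n^2 - 100kn^2    [combine like terms]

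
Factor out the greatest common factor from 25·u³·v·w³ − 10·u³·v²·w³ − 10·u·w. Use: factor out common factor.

25·u³·v·w³ − 10·u³·v²·w³ − 10·u·w
= 5(5·u³·v·w³ − 2·u³·v²·w³ − 2·u·w)    [factor out 5]
= 5·u·w(5·u²·v·w² − 2·u²·v²·w² − 2)    [factor out u·w]

5·u·w(5·u²·v·w² − 2·u²·v²·w² − 2)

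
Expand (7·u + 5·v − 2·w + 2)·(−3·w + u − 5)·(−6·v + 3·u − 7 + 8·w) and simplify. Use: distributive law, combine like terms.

(7·u + 5·v − 2·w + 2)·(−3·w + u − 5)·(−6·v + 3·u − 7 + 8·w)
= (−21·u·w + 7·u^2 − 35·u − 15·v·w + 5·u·v − 25·v + 6·w^2 − 2·u·w + 10·w − 6·w + 2·u − 10)·(−6·v + 3·u − 7 + 8·w)    [distributive law]
= (−23·u·w + 7·u^2 − 33·u − 15·v·w + 5·u·v − 25·v + 6·w^2 + 4·w − 10)·(−6·v + 3·u − 7 + 8·w)    [combine like terms]
= 138·u·v·w − 69·u^2·w + 161·u·w − 184·u·w^2 − 42·u^2·v + 21·u^3 − 49·u^2 + 56·u^2·w + 198·u·v − 99·u^2 + 231·u − 264·u·w + 90·v^2·w − 45·u·v·w + 105·v·w − 120·v·w^2 − 30·u·v^2 + 15·u^2·v − 35·u·v + 40·u·v·w + 150·v^2 − 75·u·v + 175·v − 200·v·w − 36·v·w^2 + 18·u·w^2 − 42·w^2 + 48·w^3 − 24·v·w + 12·u·w − 28·w + 32·w^2 + 60·v − 30·u + 70 − 80·w    [distributive law]
= 133·u·v·w − 13·u^2·w − 91·u·w − 166·u·w^2 − 27·u^2·v + 21·u^3 − 148·u^2 + 88·u·v + 201·u + 90·v^2·w − 119·v·w − 156·v·w^2 − 30·u·v^2 + 150·v^2 + 235·v − 10·w^2 + 48·w^3 − 108·w + 70    [combine like terms]

133·u·v·w − 13·u^2·w − 91·u·w − 166·u·w^2 − 27·u^2·v + 21·u^3 − 148·u^2 + 88·u·v + 201·u + 90·v^2·w − 119·v·w − 156·v·w^2 − 30·u·v^2 + 150·v^2 + 235·v − 10·w^2 + 48·w^3 − 108·w + 70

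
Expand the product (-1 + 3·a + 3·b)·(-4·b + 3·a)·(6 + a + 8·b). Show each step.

(-1 + 3·a + 3·b)·(-4·b + 3·a)·(6 + a + 8·b)
= (4·b - 3·a - 12·a·b + 9·a² - 12·b² + 9·a·b)·(6 + a + 8·b)    [distributive law]
= (4·b - 3·a - 3·a·b + 9·a² - 12·b²)·(6 + a + 8·b)    [combine like terms]
= 24·b + 4·a·b + 32·b² - 18·a - 3·a² - 24·a·b - 18·a·b - 3·a²·b - 24·a·b² + 54·a² + 9·a³ + 72·a²·b - 72·b² - 12·a·b² - 96·b³    [distributive law]
= 24·b - 38·a·b - 40·b² - 18·a + 51·a² + 69·a²·b - 36·a·b² + 9·a³ - 96·b³    [combine like terms]

24·b - 38·a·b - 40·b² - 18·a + 51·a² + 69·a²·b - 36·a·b² + 9·a³ - 96·b³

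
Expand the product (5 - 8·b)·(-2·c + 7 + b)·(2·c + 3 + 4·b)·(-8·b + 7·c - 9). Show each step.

(5 - 8·b)·(-2·c + 7 + b)·(2·c + 3 + 4·b)·(-8·b + 7·c - 9)
= (-10·c + 35 + 5·b + 16·b·c - 56·b - 8·b^2)·(2·c + 3 + 4·b)·(-8·b + 7·c - 9)    [distributive law]
= (-10·c + 35 - 51·b + 16·b·c - 8·b^2)·(2·c + 3 + 4·b)·(-8·b + 7·c - 9)    [combine like terms]
= (-20·c^2 - 30·c - 40·b·c + 70·c + 105 + 140·b - 102·b·c - 153·b - 204·b^2 + 32·b·c^2 + 48·b·c + 64·b^2·c - 16·b^2·c - 24·b^2 - 32·b^3)·(-8·b + 7·c - 9)    [distributive law]
= (-20·c^2 + 40·c - 94·b·c + 105 - 13·b - 228·b^2 + 32·b·c^2 + 48·b^2·c - 32·b^3)·(-8·b + 7·c - 9)    [combine like terms]
= 160·b·c^2 - 140·c^3 + 180·c^2 - 320·b·c + 280·c^2 - 360·c + 752·b^2·c - 658·b·c^2 + 846·b·c - 840·b + 735·c - 945 + 104·b^2 - 91·b·c + 117·b + 1824·b^3 - 1596·b^2·c + 2052·b^2 - 256·b^2·c^2 + 224·b·c^3 - 288·b·c^2 - 384·b^3·c + 336·b^2·c^2 - 432·b^2·c + 256·b^4 - 224·b^3·c + 288·b^3    [distributive law]
= -786·b·c^2 - 140·c^3 + 460·c^2 + 435·b·c + 375·c - 1276·b^2·c - 723·b - 945 + 2156·b^2 + 2112·b^3 + 80·b^2·c^2 + 224·b·c^3 - 608·b^3·c + 256·b^4    [combine like terms]

-786·b·c^2 - 140·c^3 + 460·c^2 + 435·b·c + 375·c - 1276·b^2·c - 723·b - 945 + 2156·b^2 + 2112·b^3 + 80·b^2·c^2 + 224·b·c^3 - 608·b^3·c + 256·b^4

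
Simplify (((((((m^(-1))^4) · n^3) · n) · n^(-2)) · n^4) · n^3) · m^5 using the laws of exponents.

mn^9

(((((((m^(-1))^4) · n^3) · n) · n^(-2)) · n^4) · n^3) · m^5
= (((((m^(-4) · n^3) · n) · n^(-2)) · n^4) · n^3) · m^5    [power of a power]
= mn^9    [product of powers]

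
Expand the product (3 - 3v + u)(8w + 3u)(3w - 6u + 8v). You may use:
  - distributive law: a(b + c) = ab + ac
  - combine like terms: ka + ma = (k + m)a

72w² - 117uw + 192vw - 54u² + 72uv - 72vw² + 181uvw - 192v²w + 78u²v - 72uv² + 24uw² - 39u²w - 18u³

(3 - 3v + u)(8w + 3u)(3w - 6u + 8v)
= (24w + 9u - 24vw - 9uv + 8uw + 3u²)(3w - 6u + 8v)    [distributive law]
= 72w² - 144uw + 192vw + 27uw - 54u² + 72uv - 72vw² + 144uvw - 192v²w - 27uvw + 54u²v - 72uv² + 24uw² - 48u²w + 64uvw + 9u²w - 18u³ + 24u²v    [distributive law]
= 72w² - 117uw + 192vw - 54u² + 72uv - 72vw² + 181uvw - 192v²w + 78u²v - 72uv² + 24uw² - 39u²w - 18u³    [combine like terms]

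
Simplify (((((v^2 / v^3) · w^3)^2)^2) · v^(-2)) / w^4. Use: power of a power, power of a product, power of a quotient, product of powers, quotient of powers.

(((((v^2 / v^3) · w^3)^2)^2) · v^(-2)) / w^4
= ((((v^2 / v^3) · w^3)^4) · v^(-2)) / w^4    [power of a power]
= ((((v^2 / v^3)^4) · ((w^3)^4)) · v^(-2)) / w^4    [power of a product]
= (((((v^2)^4) / ((v^3)^4)) · ((w^3)^4)) · v^(-2)) / w^4    [power of a quotient]
= (((v^8 / ((v^3)^4)) · ((w^3)^4)) · v^(-2)) / w^4    [power of a power]
= (((v^8 / v^12) · ((w^3)^4)) · v^(-2)) / w^4    [power of a power]
= ((v^(-4) · ((w^3)^4)) · v^(-2)) / w^4    [quotient of powers]
= ((v^(-4) · w^12) · v^(-2)) / w^4    [power of a power]
= v^(-6)w^8    [quotient of powers; product of powers]

v^(-6)w^8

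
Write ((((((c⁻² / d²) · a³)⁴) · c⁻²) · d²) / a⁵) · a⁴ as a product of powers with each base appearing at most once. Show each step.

((((((c⁻² / d²) · a³)⁴) · c⁻²) · d²) / a⁵) · a⁴
= ((((((c⁻² / d²)⁴) · ((a³)⁴)) · c⁻²) · d²) / a⁵) · a⁴    [power of a product]
= (((((((c⁻²)⁴) / ((d²)⁴)) · ((a³)⁴)) · c⁻²) · d²) / a⁵) · a⁴    [power of a quotient]
= (((((c⁻⁸ / ((d²)⁴)) · ((a³)⁴)) · c⁻²) · d²) / a⁵) · a⁴    [power of a power]
= (((((c⁻⁸ / d⁸) · ((a³)⁴)) · c⁻²) · d²) / a⁵) · a⁴    [power of a power]
= (((((c⁻⁸ / d⁸) · a¹²) · c⁻²) · d²) / a⁵) · a⁴    [power of a power]
= a¹¹·c⁻¹⁰·d⁻⁶    [quotient of powers; product of powers]

a¹¹·c⁻¹⁰·d⁻⁶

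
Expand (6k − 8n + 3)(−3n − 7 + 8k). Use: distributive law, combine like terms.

(6k − 8n + 3)(−3n − 7 + 8k)
= −18kn − 42k + 48k² + 24n² + 56n − 64kn − 9n − 21 + 24k    [distributive law]
= −82kn − 18k + 48k² + 24n² + 47n − 21    [combine like terms]

−82kn − 18k + 48k² + 24n² + 47n − 21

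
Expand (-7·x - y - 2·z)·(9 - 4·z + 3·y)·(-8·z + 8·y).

(-7·x - y - 2·z)·(9 - 4·z + 3·y)·(-8·z + 8·y)
= (-63·x + 28·x·z - 21·x·y - 9·y + 4·y·z - 3·y^2 - 18·z + 8·z^2 - 6·y·z)·(-8·z + 8·y)    [distributive law]
= (-63·x + 28·x·z - 21·x·y - 9·y - 2·y·z - 3·y^2 - 18·z + 8·z^2)·(-8·z + 8·y)    [combine like terms]
= 504·x·z - 504·x·y - 224·x·z^2 + 224·x·y·z + 168·x·y·z - 168·x·y^2 + 72·y·z - 72·y^2 + 16·y·z^2 - 16·y^2·z + 24·y^2·z - 24·y^3 + 144·z^2 - 144·y·z - 64·z^3 + 64·y·z^2    [distributive law]
= 504·x·z - 504·x·y - 224·x·z^2 + 392·x·y·z - 168·x·y^2 - 72·y·z - 72·y^2 + 80·y·z^2 + 8·y^2·z - 24·y^3 + 144·z^2 - 64·z^3    [combine like terms]

504·x·z - 504·x·y - 224·x·z^2 + 392·x·y·z - 168·x·y^2 - 72·y·z - 72·y^2 + 80·y·z^2 + 8·y^2·z - 24·y^3 + 144·z^2 - 64·z^3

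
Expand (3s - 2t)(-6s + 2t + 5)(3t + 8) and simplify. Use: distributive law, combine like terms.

(3s - 2t)(-6s + 2t + 5)(3t + 8)
= (-18s^2 + 6st + 15s + 12st - 4t^2 - 10t)(3t + 8)    [distributive law]
= (-18s^2 + 18st + 15s - 4t^2 - 10t)(3t + 8)    [combine like terms]
= -54s^2t - 144s^2 + 54st^2 + 144st + 45st + 120s - 12t^3 - 32t^2 - 30t^2 - 80t    [distributive law]
= -54s^2t - 144s^2 + 54st^2 + 189st + 120s - 12t^3 - 62t^2 - 80t    [combine like terms]

-54s^2t - 144s^2 + 54st^2 + 189st + 120s - 12t^3 - 62t^2 - 80t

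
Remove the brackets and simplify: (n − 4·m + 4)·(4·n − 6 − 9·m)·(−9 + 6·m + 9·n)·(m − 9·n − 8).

69·m·n² − 774·n³ + 2322·n² − 1767·m²·n² + 1845·m·n³ − 324·n⁴ − 1398·m·n + 504·n + 2349·m²·n − 1770·m³·n + 3132·m² + 504·m − 2124·m³ + 216·m⁴ − 1728

(n − 4·m + 4)·(4·n − 6 − 9·m)·(−9 + 6·m + 9·n)·(m − 9·n − 8)
= (4·n² − 6·n − 9·m·n − 16·m·n + 24·m + 36·m² + 16·n − 24 − 36·m)·(−9 + 6·m + 9·n)·(m − 9·n − 8)    [distributive law]
= (4·n² + 10·n − 25·m·n − 12·m + 36·m² − 24)·(−9 + 6·m + 9·n)·(m − 9·n − 8)    [combine like terms]
= (−36·n² + 24·m·n² + 36·n³ − 90·n + 60·m·n + 90·n² + 225·m·n − 150·m²·n − 225·m·n² + 108·m − 72·m² − 108·m·n − 324·m² + 216·m³ + 324·m²·n + 216 − 144·m − 216·n)·(m − 9·n − 8)    [distributive law]
= (54·n² − 201·m·n² + 36·n³ − 306·n + 177·m·n + 174·m²·n − 36·m − 396·m² + 216·m³ + 216)·(m − 9·n − 8)    [combine like terms]
= 54·m·n² − 486·n³ − 432·n² − 201·m²·n² + 1809·m·n³ + 1608·m·n² + 36·m·n³ − 324·n⁴ − 288·n³ − 306·m·n + 2754·n² + 2448·n + 177·m²·n − 1593·m·n² − 1416·m·n + 174·m³·n − 1566·m²·n² − 1392·m²·n − 36·m² + 324·m·n + 288·m − 396·m³ + 3564·m²·n + 3168·m² + 216·m⁴ − 1944·m³·n − 1728·m³ + 216·m − 1944·n − 1728    [distributive law]
= 69·m·n² − 774·n³ + 2322·n² − 1767·m²·n² + 1845·m·n³ − 324·n⁴ − 1398·m·n + 504·n + 2349·m²·n − 1770·m³·n + 3132·m² + 504·m − 2124·m³ + 216·m⁴ − 1728    [combine like terms]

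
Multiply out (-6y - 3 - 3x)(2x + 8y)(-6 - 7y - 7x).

(-6y - 3 - 3x)(2x + 8y)(-6 - 7y - 7x)
= (-12xy - 48y² - 6x - 24y - 6x² - 24xy)(-6 - 7y - 7x)    [distributive law]
= (-36xy - 48y² - 6x - 24y - 6x²)(-6 - 7y - 7x)    [combine like terms]
= 216xy + 252xy² + 252x²y + 288y² + 336y³ + 336xy² + 36x + 42xy + 42x² + 144y + 168y² + 168xy + 36x² + 42x²y + 42x³    [distributive law]
= 426xy + 588xy² + 294x²y + 456y² + 336y³ + 36x + 78x² + 144y + 42x³    [combine like terms]

426xy + 588xy² + 294x²y + 456y² + 336y³ + 36x + 78x² + 144y + 42x³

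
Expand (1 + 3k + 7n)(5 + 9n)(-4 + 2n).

(1 + 3k + 7n)(5 + 9n)(-4 + 2n)
= (5 + 9n + 15k + 27kn + 35n + 63n^2)(-4 + 2n)    [distributive law]
= (5 + 44n + 15k + 27kn + 63n^2)(-4 + 2n)    [combine like terms]
= -20 + 10n - 176n + 88n^2 - 60k + 30kn - 108kn + 54kn^2 - 252n^2 + 126n^3    [distributive law]
= -20 - 166n - 164n^2 - 60k - 78kn + 54kn^2 + 126n^3    [combine like terms]

-20 - 166n - 164n^2 - 60k - 78kn + 54kn^2 + 126n^3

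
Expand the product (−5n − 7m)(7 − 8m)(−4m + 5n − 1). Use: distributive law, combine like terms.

(−5n − 7m)(7 − 8m)(−4m + 5n − 1)
= (−35n + 40mn − 49m + 56m^2)(−4m + 5n − 1)    [distributive law]
= 140mn − 175n^2 + 35n − 160m^2n + 200mn^2 − 40mn + 196m^2 − 245mn + 49m − 224m^3 + 280m^2n − 56m^2    [distributive law]
= −145mn − 175n^2 + 35n + 120m^2n + 200mn^2 + 140m^2 + 49m − 224m^3    [combine like terms]

−145mn − 175n^2 + 35n + 120m^2n + 200mn^2 + 140m^2 + 49m − 224m^3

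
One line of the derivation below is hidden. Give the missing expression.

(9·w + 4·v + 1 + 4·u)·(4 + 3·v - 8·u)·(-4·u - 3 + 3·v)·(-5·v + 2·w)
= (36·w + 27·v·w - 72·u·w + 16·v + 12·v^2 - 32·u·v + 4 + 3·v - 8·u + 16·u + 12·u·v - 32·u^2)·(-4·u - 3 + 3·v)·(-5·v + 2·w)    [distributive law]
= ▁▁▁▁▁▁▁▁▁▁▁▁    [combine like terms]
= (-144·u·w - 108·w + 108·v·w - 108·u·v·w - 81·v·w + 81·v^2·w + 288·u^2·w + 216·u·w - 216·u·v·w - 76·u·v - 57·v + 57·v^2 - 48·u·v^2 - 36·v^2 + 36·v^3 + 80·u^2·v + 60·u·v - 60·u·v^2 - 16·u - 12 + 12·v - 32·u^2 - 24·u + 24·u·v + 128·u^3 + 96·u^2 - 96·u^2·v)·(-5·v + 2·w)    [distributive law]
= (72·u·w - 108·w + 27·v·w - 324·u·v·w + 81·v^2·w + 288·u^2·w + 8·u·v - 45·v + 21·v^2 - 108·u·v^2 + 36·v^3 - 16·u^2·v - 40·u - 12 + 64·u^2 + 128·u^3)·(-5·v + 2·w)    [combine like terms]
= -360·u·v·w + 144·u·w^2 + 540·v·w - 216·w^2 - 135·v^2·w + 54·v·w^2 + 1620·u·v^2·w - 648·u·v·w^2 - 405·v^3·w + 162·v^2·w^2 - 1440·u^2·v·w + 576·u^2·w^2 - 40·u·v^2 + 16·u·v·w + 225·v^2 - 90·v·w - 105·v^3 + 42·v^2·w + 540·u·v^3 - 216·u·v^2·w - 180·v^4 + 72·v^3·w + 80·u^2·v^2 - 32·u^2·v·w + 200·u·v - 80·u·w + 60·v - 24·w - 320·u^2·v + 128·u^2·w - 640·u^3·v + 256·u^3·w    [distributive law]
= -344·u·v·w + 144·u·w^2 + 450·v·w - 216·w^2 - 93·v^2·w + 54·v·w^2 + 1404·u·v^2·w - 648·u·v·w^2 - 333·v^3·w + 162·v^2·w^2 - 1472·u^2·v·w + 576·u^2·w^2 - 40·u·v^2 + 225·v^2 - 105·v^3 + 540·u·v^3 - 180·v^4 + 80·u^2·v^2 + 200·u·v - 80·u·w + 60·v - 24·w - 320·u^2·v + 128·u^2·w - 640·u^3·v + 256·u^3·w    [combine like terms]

By combine like terms:

(36·w + 27·v·w - 72·u·w + 19·v + 12·v^2 - 20·u·v + 4 + 8·u - 32·u^2)·(-4·u - 3 + 3·v)·(-5·v + 2·w)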